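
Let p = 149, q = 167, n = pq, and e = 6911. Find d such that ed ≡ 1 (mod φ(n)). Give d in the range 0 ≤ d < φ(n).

φ(n) = (p−1)(q−1) = 148·166 = 24568.
Need d with 6911·d ≡ 1 (mod 24568). Apply the extended Euclidean algorithm:
24568 = 3·6911 + 3835
6911 = 1·3835 + 3076
3835 = 1·3076 + 759
3076 = 4·759 + 40
759 = 18·40 + 39
40 = 1·39 + 1
39 = 39·1 + 0
Back-substitute:
1 = 40 − 39
1 = −759 + 19·40
1 = 19·3076 − 77·759
1 = −77·3835 + 96·3076
1 = 96·6911 − 173·3835
1 = −173·24568 + 615·6911
So 6911·615 ≡ 1 (mod 24568), hence d = 615.

615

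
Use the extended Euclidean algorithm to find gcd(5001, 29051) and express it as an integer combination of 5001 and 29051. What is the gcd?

1

Repeated division:
29051 = 5×5001 + 4046
5001 = 1×4046 + 955
4046 = 4×955 + 226
955 = 4×226 + 51
226 = 4×51 + 22
51 = 2×22 + 7
22 = 3×7 + 1
7 = 7×1 + 0
gcd(5001, 29051) = 1.
Back-substituting:
1 = 22 − 3·7
1 = −3·51 + 7·22
1 = 7·226 − 31·51
1 = −31·955 + 131·226
1 = 131·4046 − 555·955
1 = −555·5001 + 686·4046
1 = 686·29051 − 3985·5001
So 1 = (686)·29051 + (-3985)·5001.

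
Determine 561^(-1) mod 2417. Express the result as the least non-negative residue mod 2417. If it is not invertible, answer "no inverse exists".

1439

Run Euclid on (2417, 561):
2417 = 4×561 + 173
561 = 3×173 + 42
173 = 4×42 + 5
42 = 8×5 + 2
5 = 2×2 + 1
2 = 2×1 + 0
The gcd is 1. Working backward:
1 = 5 − 2·2
1 = −2·42 + 17·5
1 = 17·173 − 70·42
1 = −70·561 + 227·173
1 = 227·2417 − 978·561
Hence 561⁻¹ ≡ -978 ≡ 1439 (mod 2417).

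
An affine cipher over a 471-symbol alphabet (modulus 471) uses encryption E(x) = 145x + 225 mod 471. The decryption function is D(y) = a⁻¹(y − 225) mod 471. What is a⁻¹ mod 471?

gcd(471, 145) by repeated division:
471 = 3·145 + 36
145 = 4·36 + 1
36 = 36·1 + 0
The gcd is 1. Working backward:
1 = 145 − 4·36
1 = −4·471 + 13·145
So 145·13 ≡ 1 (mod 471).

13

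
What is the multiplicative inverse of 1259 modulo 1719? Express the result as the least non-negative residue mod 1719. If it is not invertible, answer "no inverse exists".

71

Run Euclid on (1719, 1259):
1719 = 1·1259 + 460
1259 = 2·460 + 339
460 = 1·339 + 121
339 = 2·121 + 97
121 = 1·97 + 24
97 = 4·24 + 1
24 = 24·1 + 0
gcd = 1, so the inverse exists. Back-substitute:
1 = 97 − 4·24
1 = −4·121 + 5·97
1 = 5·339 − 14·121
1 = −14·460 + 19·339
1 = 19·1259 − 52·460
1 = −52·1719 + 71·1259
So 1259·71 ≡ 1 (mod 1719).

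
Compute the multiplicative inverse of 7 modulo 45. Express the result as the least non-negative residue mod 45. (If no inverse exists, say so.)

13

Apply the Euclidean algorithm to 45 and 7:
45 = 6*7 + 3
7 = 2*3 + 1
3 = 3*1 + 0
The gcd is 1. Working backward:
1 = 7 − 2·3
1 = −2·45 + 13·7
So 7·13 ≡ 1 (mod 45).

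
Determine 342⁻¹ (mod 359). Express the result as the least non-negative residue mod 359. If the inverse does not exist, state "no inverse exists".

190

Run Euclid on (359, 342):
359 = 1·342 + 17
342 = 20·17 + 2
17 = 8·2 + 1
2 = 2·1 + 0
Since gcd(342, 359) = 1, back-substitute to write 1 as a combination:
1 = 17 − 8·2
1 = −8·342 + 161·17
1 = 161·359 − 169·342
Thus 342·(-169) ≡ 1 (mod 359); reducing, -169 mod 359 = 190.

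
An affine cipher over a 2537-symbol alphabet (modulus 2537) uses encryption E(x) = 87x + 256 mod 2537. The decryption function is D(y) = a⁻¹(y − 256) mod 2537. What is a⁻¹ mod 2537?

Extended Euclidean algorithm:
2537 = 29×87 + 14
87 = 6×14 + 3
14 = 4×3 + 2
3 = 1×2 + 1
2 = 2×1 + 0
gcd = 1, so the inverse exists. Back-substitute:
1 = 3 − 2
1 = −14 + 5·3
1 = 5·87 − 31·14
1 = −31·2537 + 904·87
So 87·904 ≡ 1 (mod 2537).

904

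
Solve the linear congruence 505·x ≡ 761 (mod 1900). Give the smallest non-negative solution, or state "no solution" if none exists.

gcd(505, 1900):
1900 = 3×505 + 385
505 = 1×385 + 120
385 = 3×120 + 25
120 = 4×25 + 20
25 = 1×20 + 5
20 = 4×5 + 0
gcd = 5, but 5 ∤ 761, so the congruence has no solution.

no solution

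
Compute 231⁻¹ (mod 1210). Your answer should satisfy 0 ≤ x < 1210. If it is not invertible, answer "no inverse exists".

no inverse exists

Euclidean algorithm on 1210, 231:
1210 = 5·231 + 55
231 = 4·55 + 11
55 = 5·11 + 0
Since gcd = 11 > 1, 231 is not a unit mod 1210.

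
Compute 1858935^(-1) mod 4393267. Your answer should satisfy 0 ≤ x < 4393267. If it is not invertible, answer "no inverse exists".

gcd(4393267, 1858935) by repeated division:
4393267 = 2·1858935 + 675397
1858935 = 2·675397 + 508141
675397 = 1·508141 + 167256
508141 = 3·167256 + 6373
167256 = 26·6373 + 1558
6373 = 4·1558 + 141
1558 = 11·141 + 7
141 = 20·7 + 1
7 = 7·1 + 0
The gcd is 1. Working backward:
1 = 141 − 20·7
1 = −20·1558 + 221·141
1 = 221·6373 − 904·1558
1 = −904·167256 + 23725·6373
1 = 23725·508141 − 72079·167256
1 = −72079·675397 + 95804·508141
1 = 95804·1858935 − 263687·675397
1 = −263687·4393267 + 623178·1858935
So 1858935·623178 ≡ 1 (mod 4393267).

623178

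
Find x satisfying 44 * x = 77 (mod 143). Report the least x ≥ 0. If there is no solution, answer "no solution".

First find gcd(44, 143):
143 = 3*44 + 11
44 = 4*11 + 0
gcd = 11 and 11 | 77, so solutions exist. Divide through by 11: 4x ≡ 7 (mod 13).
Now find 4⁻¹ mod 13:
13 = 3×4 + 1
4 = 4×1 + 0
Back-substitute:
1 = 13 − 3·4
So 4·(-3) ≡ 1 (mod 13), i.e. 4⁻¹ ≡ 10.
Then x ≡ 10·7 ≡ 5 (mod 13); the smallest non-negative solution is x = 5.

5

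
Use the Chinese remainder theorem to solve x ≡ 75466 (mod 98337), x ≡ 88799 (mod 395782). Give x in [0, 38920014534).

Write x = 75466 + 98337·k. Then 98337·k ≡ 88799 − 75466 ≡ 13333 (mod 395782).
Need 98337⁻¹ mod 395782. Extended Euclid on (395782, 98337):
395782 = 4*98337 + 2434
98337 = 40*2434 + 977
2434 = 2*977 + 480
977 = 2*480 + 17
480 = 28*17 + 4
17 = 4*4 + 1
4 = 4*1 + 0
Back-substitute:
1 = 17 − 4·4
1 = −4·480 + 113·17
1 = 113·977 − 230·480
1 = −230·2434 + 573·977
1 = 573·98337 − 23150·2434
1 = −23150·395782 + 93173·98337
98337⁻¹ ≡ 93173 (mod 395782), so k ≡ 93173·13333 ≡ 311693 (mod 395782).
x = 75466 + 98337·311693 = 30651030007.

30651030007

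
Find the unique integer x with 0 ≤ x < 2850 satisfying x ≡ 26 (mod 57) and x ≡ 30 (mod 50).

Write x = 26 + 57·k. Then 57·k ≡ 30 − 26 ≡ 4 (mod 50).
Need 57⁻¹ mod 50. Extended Euclid on (50, 7):
50 = 7·7 + 1
7 = 7·1 + 0
Back-substitute:
1 = 50 − 7·7
57⁻¹ ≡ 43 (mod 50), so k ≡ 43·4 ≡ 22 (mod 50).
x = 26 + 57·22 = 1280.

1280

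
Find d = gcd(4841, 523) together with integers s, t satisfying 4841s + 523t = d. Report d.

1

Apply Euclid's algorithm to 4841 and 523:
4841 = 9×523 + 134
523 = 3×134 + 121
134 = 1×121 + 13
121 = 9×13 + 4
13 = 3×4 + 1
4 = 4×1 + 0
gcd(4841, 523) = 1.
Back-substituting:
1 = 13 − 3·4
1 = −3·121 + 28·13
1 = 28·134 − 31·121
1 = −31·523 + 121·134
1 = 121·4841 − 1120·523
So 1 = (121)·4841 + (-1120)·523.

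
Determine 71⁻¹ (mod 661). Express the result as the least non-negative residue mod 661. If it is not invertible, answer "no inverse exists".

270

gcd(661, 71) by repeated division:
661 = 9*71 + 22
71 = 3*22 + 5
22 = 4*5 + 2
5 = 2*2 + 1
2 = 2*1 + 0
gcd = 1, so the inverse exists. Back-substitute:
1 = 5 − 2·2
1 = −2·22 + 9·5
1 = 9·71 − 29·22
1 = −29·661 + 270·71
So 71·270 ≡ 1 (mod 661).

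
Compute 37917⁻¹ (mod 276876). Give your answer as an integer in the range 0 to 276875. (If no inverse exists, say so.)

no inverse exists

Euclidean algorithm on 276876, 37917:
276876 = 7×37917 + 11457
37917 = 3×11457 + 3546
11457 = 3×3546 + 819
3546 = 4×819 + 270
819 = 3×270 + 9
270 = 30×9 + 0
The gcd is 9, not 1, hence no inverse exists.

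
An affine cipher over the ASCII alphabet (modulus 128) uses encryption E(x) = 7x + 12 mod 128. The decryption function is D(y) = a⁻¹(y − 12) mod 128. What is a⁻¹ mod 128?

55

Apply the Euclidean algorithm to 128 and 7:
128 = 18·7 + 2
7 = 3·2 + 1
2 = 2·1 + 0
The gcd is 1. Working backward:
1 = 7 − 3·2
1 = −3·128 + 55·7
So 7·55 ≡ 1 (mod 128).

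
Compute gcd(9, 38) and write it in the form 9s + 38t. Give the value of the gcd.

1

Apply Euclid's algorithm to 38 and 9:
38 = 4*9 + 2
9 = 4*2 + 1
2 = 2*1 + 0
gcd(9, 38) = 1.
Back-substituting:
1 = 9 − 4·2
1 = −4·38 + 17·9
So 1 = (-4)·38 + (17)·9.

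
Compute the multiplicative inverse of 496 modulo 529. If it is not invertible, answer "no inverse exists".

gcd(529, 496) by repeated division:
529 = 1·496 + 33
496 = 15·33 + 1
33 = 33·1 + 0
gcd = 1, so the inverse exists. Back-substitute:
1 = 496 − 15·33
1 = −15·529 + 16·496
So 496·16 ≡ 1 (mod 529).

16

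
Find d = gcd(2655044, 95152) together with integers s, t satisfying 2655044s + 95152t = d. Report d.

4

Apply Euclid's algorithm to 2655044 and 95152:
2655044 = 27×95152 + 85940
95152 = 1×85940 + 9212
85940 = 9×9212 + 3032
9212 = 3×3032 + 116
3032 = 26×116 + 16
116 = 7×16 + 4
16 = 4×4 + 0
gcd(2655044, 95152) = 4.
Working backward:
4 = 116 − 7·16
4 = −7·3032 + 183·116
4 = 183·9212 − 556·3032
4 = −556·85940 + 5187·9212
4 = 5187·95152 − 5743·85940
4 = −5743·2655044 + 160248·95152
So 4 = (-5743)·2655044 + (160248)·95152.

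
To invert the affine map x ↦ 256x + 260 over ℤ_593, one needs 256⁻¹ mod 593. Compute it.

183

Extended Euclidean algorithm:
593 = 2*256 + 81
256 = 3*81 + 13
81 = 6*13 + 3
13 = 4*3 + 1
3 = 3*1 + 0
gcd = 1, so the inverse exists. Back-substitute:
1 = 13 − 4·3
1 = −4·81 + 25·13
1 = 25·256 − 79·81
1 = −79·593 + 183·256
So 256·183 ≡ 1 (mod 593).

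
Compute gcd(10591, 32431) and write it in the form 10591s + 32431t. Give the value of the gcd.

7

Apply Euclid's algorithm to 32431 and 10591:
32431 = 3×10591 + 658
10591 = 16×658 + 63
658 = 10×63 + 28
63 = 2×28 + 7
28 = 4×7 + 0
gcd(10591, 32431) = 7.
Back-substituting:
7 = 63 − 2·28
7 = −2·658 + 21·63
7 = 21·10591 − 338·658
7 = −338·32431 + 1035·10591
So 7 = (-338)·32431 + (1035)·10591.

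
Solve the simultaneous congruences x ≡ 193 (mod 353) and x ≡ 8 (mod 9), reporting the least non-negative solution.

Write x = 193 + 353·k. Then 353·k ≡ 8 − 193 ≡ 4 (mod 9).
Need 353⁻¹ mod 9. Extended Euclid on (9, 2):
9 = 4*2 + 1
2 = 2*1 + 0
Back-substitute:
1 = 9 − 4·2
353⁻¹ ≡ 5 (mod 9), so k ≡ 5·4 ≡ 2 (mod 9).
x = 193 + 353·2 = 899.

899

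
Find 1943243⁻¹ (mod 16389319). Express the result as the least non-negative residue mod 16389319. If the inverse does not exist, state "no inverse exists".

11253795

Apply the Euclidean algorithm to 16389319 and 1943243:
16389319 = 8×1943243 + 843375
1943243 = 2×843375 + 256493
843375 = 3×256493 + 73896
256493 = 3×73896 + 34805
73896 = 2×34805 + 4286
34805 = 8×4286 + 517
4286 = 8×517 + 150
517 = 3×150 + 67
150 = 2×67 + 16
67 = 4×16 + 3
16 = 5×3 + 1
3 = 3×1 + 0
The gcd is 1. Working backward:
1 = 16 − 5·3
1 = −5·67 + 21·16
1 = 21·150 − 47·67
1 = −47·517 + 162·150
1 = 162·4286 − 1343·517
1 = −1343·34805 + 10906·4286
1 = 10906·73896 − 23155·34805
1 = −23155·256493 + 80371·73896
1 = 80371·843375 − 264268·256493
1 = −264268·1943243 + 608907·843375
1 = 608907·16389319 − 5135524·1943243
So 1943243·(-5135524) ≡ 1 (mod 16389319), and -5135524 ≡ 11253795 (mod 16389319).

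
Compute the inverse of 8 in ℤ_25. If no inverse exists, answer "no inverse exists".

22

Run Euclid on (25, 8):
25 = 3×8 + 1
8 = 8×1 + 0
Since gcd(8, 25) = 1, back-substitute to write 1 as a combination:
1 = 25 − 3·8
Thus 8·(-3) ≡ 1 (mod 25); reducing, -3 mod 25 = 22.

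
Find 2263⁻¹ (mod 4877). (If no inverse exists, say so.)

4349

gcd(4877, 2263) by repeated division:
4877 = 2·2263 + 351
2263 = 6·351 + 157
351 = 2·157 + 37
157 = 4·37 + 9
37 = 4·9 + 1
9 = 9·1 + 0
Since gcd(2263, 4877) = 1, back-substitute to write 1 as a combination:
1 = 37 − 4·9
1 = −4·157 + 17·37
1 = 17·351 − 38·157
1 = −38·2263 + 245·351
1 = 245·4877 − 528·2263
Thus 2263·(-528) ≡ 1 (mod 4877); reducing, -528 mod 4877 = 4349.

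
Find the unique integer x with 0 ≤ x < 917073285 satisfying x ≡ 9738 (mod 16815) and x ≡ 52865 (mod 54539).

545824638

Write x = 9738 + 16815·k. Then 16815·k ≡ 52865 − 9738 ≡ 43127 (mod 54539).
Need 16815⁻¹ mod 54539. Extended Euclid on (54539, 16815):
54539 = 3×16815 + 4094
16815 = 4×4094 + 439
4094 = 9×439 + 143
439 = 3×143 + 10
143 = 14×10 + 3
10 = 3×3 + 1
3 = 3×1 + 0
Back-substitute:
1 = 10 − 3·3
1 = −3·143 + 43·10
1 = 43·439 − 132·143
1 = −132·4094 + 1231·439
1 = 1231·16815 − 5056·4094
1 = −5056·54539 + 16399·16815
16815⁻¹ ≡ 16399 (mod 54539), so k ≡ 16399·43127 ≡ 32460 (mod 54539).
x = 9738 + 16815·32460 = 545824638.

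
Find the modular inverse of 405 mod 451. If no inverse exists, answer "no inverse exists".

Extended Euclidean algorithm:
451 = 1×405 + 46
405 = 8×46 + 37
46 = 1×37 + 9
37 = 4×9 + 1
9 = 9×1 + 0
The gcd is 1. Working backward:
1 = 37 − 4·9
1 = −4·46 + 5·37
1 = 5·405 − 44·46
1 = −44·451 + 49·405
So 405·49 ≡ 1 (mod 451).

49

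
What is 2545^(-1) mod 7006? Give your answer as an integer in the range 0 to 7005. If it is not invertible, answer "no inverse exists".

3865

Extended Euclidean algorithm:
7006 = 2*2545 + 1916
2545 = 1*1916 + 629
1916 = 3*629 + 29
629 = 21*29 + 20
29 = 1*20 + 9
20 = 2*9 + 2
9 = 4*2 + 1
2 = 2*1 + 0
Since gcd(2545, 7006) = 1, back-substitute to write 1 as a combination:
1 = 9 − 4·2
1 = −4·20 + 9·9
1 = 9·29 − 13·20
1 = −13·629 + 282·29
1 = 282·1916 − 859·629
1 = −859·2545 + 1141·1916
1 = 1141·7006 − 3141·2545
So 2545·(-3141) ≡ 1 (mod 7006), and -3141 ≡ 3865 (mod 7006).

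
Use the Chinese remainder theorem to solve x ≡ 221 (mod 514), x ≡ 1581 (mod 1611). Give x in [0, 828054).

Write x = 221 + 514·k. Then 514·k ≡ 1581 − 221 ≡ 1360 (mod 1611).
Need 514⁻¹ mod 1611. Extended Euclid on (1611, 514):
1611 = 3×514 + 69
514 = 7×69 + 31
69 = 2×31 + 7
31 = 4×7 + 3
7 = 2×3 + 1
3 = 3×1 + 0
Back-substitute:
1 = 7 − 2·3
1 = −2·31 + 9·7
1 = 9·69 − 20·31
1 = −20·514 + 149·69
1 = 149·1611 − 467·514
514⁻¹ ≡ 1144 (mod 1611), so k ≡ 1144·1360 ≡ 1225 (mod 1611).
x = 221 + 514·1225 = 629871.

629871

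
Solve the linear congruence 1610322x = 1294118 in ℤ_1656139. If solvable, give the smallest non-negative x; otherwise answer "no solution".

1004745

First find gcd(1610322, 1656139):
1656139 = 1×1610322 + 45817
1610322 = 35×45817 + 6727
45817 = 6×6727 + 5455
6727 = 1×5455 + 1272
5455 = 4×1272 + 367
1272 = 3×367 + 171
367 = 2×171 + 25
171 = 6×25 + 21
25 = 1×21 + 4
21 = 5×4 + 1
4 = 4×1 + 0
gcd = 1, so a unique solution mod 1656139 exists.
Back-substitute for the Bézout coefficients:
1 = 21 − 5·4
1 = −5·25 + 6·21
1 = 6·171 − 41·25
1 = −41·367 + 88·171
1 = 88·1272 − 305·367
1 = −305·5455 + 1308·1272
1 = 1308·6727 − 1613·5455
1 = −1613·45817 + 10986·6727
1 = 10986·1610322 − 386123·45817
1 = −386123·1656139 + 397109·1610322
So 1610322·(397109) ≡ 1 (mod 1656139), giving 1610322⁻¹ ≡ 397109.
x ≡ 1610322⁻¹·1294118 ≡ 397109·1294118 ≡ 1004745 (mod 1656139).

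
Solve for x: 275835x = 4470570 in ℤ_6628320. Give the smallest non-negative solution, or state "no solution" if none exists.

First find gcd(275835, 6628320):
6628320 = 24×275835 + 8280
275835 = 33×8280 + 2595
8280 = 3×2595 + 495
2595 = 5×495 + 120
495 = 4×120 + 15
120 = 8×15 + 0
gcd = 15 and 15 | 4470570, so solutions exist. Divide through by 15: 18389x ≡ 298038 (mod 441888).
Now find 18389⁻¹ mod 441888:
441888 = 24*18389 + 552
18389 = 33*552 + 173
552 = 3*173 + 33
173 = 5*33 + 8
33 = 4*8 + 1
8 = 8*1 + 0
Back-substitute:
1 = 33 − 4·8
1 = −4·173 + 21·33
1 = 21·552 − 67·173
1 = −67·18389 + 2232·552
1 = 2232·441888 − 53635·18389
So 18389·(-53635) ≡ 1 (mod 441888), i.e. 18389⁻¹ ≡ 388253.
Then x ≡ 388253·298038 ≡ 30270 (mod 441888); the smallest non-negative solution is x = 30270.

30270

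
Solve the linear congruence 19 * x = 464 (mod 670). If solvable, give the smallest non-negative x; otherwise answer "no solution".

First find gcd(19, 670):
670 = 35*19 + 5
19 = 3*5 + 4
5 = 1*4 + 1
4 = 4*1 + 0
gcd = 1, so a unique solution mod 670 exists.
Back-substitute for the Bézout coefficients:
1 = 5 − 4
1 = −19 + 4·5
1 = 4·670 − 141·19
So 19·(-141) ≡ 1 (mod 670), giving 19⁻¹ ≡ 529.
x ≡ 19⁻¹·464 ≡ 529·464 ≡ 236 (mod 670).

236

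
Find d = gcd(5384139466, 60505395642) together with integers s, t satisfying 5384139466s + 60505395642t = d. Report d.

2

Repeated division:
60505395642 = 11*5384139466 + 1279861516
5384139466 = 4*1279861516 + 264693402
1279861516 = 4*264693402 + 221087908
264693402 = 1*221087908 + 43605494
221087908 = 5*43605494 + 3060438
43605494 = 14*3060438 + 759362
3060438 = 4*759362 + 22990
759362 = 33*22990 + 692
22990 = 33*692 + 154
692 = 4*154 + 76
154 = 2*76 + 2
76 = 38*2 + 0
gcd(5384139466, 60505395642) = 2.
Back-substituting:
2 = 154 − 2·76
2 = −2·692 + 9·154
2 = 9·22990 − 299·692
2 = −299·759362 + 9876·22990
2 = 9876·3060438 − 39803·759362
2 = −39803·43605494 + 567118·3060438
2 = 567118·221087908 − 2875393·43605494
2 = −2875393·264693402 + 3442511·221087908
2 = 3442511·1279861516 − 16645437·264693402
2 = −16645437·5384139466 + 70024259·1279861516
2 = 70024259·60505395642 − 786912286·5384139466
So 2 = (70024259)·60505395642 + (-786912286)·5384139466.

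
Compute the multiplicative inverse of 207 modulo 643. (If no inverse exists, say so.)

146

Run Euclid on (643, 207):
643 = 3×207 + 22
207 = 9×22 + 9
22 = 2×9 + 4
9 = 2×4 + 1
4 = 4×1 + 0
The gcd is 1. Working backward:
1 = 9 − 2·4
1 = −2·22 + 5·9
1 = 5·207 − 47·22
1 = −47·643 + 146·207
So 207·146 ≡ 1 (mod 643).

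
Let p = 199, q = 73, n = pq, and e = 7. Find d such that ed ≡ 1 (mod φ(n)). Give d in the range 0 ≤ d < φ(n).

10183

φ(n) = (p−1)(q−1) = 198·72 = 14256.
Need d with 7·d ≡ 1 (mod 14256). Apply the extended Euclidean algorithm:
14256 = 2036·7 + 4
7 = 1·4 + 3
4 = 1·3 + 1
3 = 3·1 + 0
Back-substitute:
1 = 4 − 3
1 = −7 + 2·4
1 = 2·14256 − 4073·7
So 7·(-4073) ≡ 1 (mod 14256), hence d ≡ -4073 ≡ 10183 (mod 14256).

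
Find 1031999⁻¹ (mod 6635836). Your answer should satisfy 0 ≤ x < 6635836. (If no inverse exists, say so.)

Run Euclid on (6635836, 1031999):
6635836 = 6·1031999 + 443842
1031999 = 2·443842 + 144315
443842 = 3·144315 + 10897
144315 = 13·10897 + 2654
10897 = 4·2654 + 281
2654 = 9·281 + 125
281 = 2·125 + 31
125 = 4·31 + 1
31 = 31·1 + 0
The gcd is 1. Working backward:
1 = 125 − 4·31
1 = −4·281 + 9·125
1 = 9·2654 − 85·281
1 = −85·10897 + 349·2654
1 = 349·144315 − 4622·10897
1 = −4622·443842 + 14215·144315
1 = 14215·1031999 − 33052·443842
1 = −33052·6635836 + 212527·1031999
So 1031999·212527 ≡ 1 (mod 6635836).

212527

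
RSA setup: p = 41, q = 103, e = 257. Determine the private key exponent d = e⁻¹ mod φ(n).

φ(n) = (p−1)(q−1) = 40·102 = 4080.
Need d with 257·d ≡ 1 (mod 4080). Apply the extended Euclidean algorithm:
4080 = 15×257 + 225
257 = 1×225 + 32
225 = 7×32 + 1
32 = 32×1 + 0
Back-substitute:
1 = 225 − 7·32
1 = −7·257 + 8·225
1 = 8·4080 − 127·257
So 257·(-127) ≡ 1 (mod 4080), hence d ≡ -127 ≡ 3953 (mod 4080).

3953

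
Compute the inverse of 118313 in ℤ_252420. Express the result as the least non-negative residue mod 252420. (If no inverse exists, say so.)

98657

gcd(252420, 118313) by repeated division:
252420 = 2×118313 + 15794
118313 = 7×15794 + 7755
15794 = 2×7755 + 284
7755 = 27×284 + 87
284 = 3×87 + 23
87 = 3×23 + 18
23 = 1×18 + 5
18 = 3×5 + 3
5 = 1×3 + 2
3 = 1×2 + 1
2 = 2×1 + 0
gcd = 1, so the inverse exists. Back-substitute:
1 = 3 − 2
1 = −5 + 2·3
1 = 2·18 − 7·5
1 = −7·23 + 9·18
1 = 9·87 − 34·23
1 = −34·284 + 111·87
1 = 111·7755 − 3031·284
1 = −3031·15794 + 6173·7755
1 = 6173·118313 − 46242·15794
1 = −46242·252420 + 98657·118313
So 118313·98657 ≡ 1 (mod 252420).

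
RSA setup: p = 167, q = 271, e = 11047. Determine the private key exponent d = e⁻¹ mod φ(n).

φ(n) = (p−1)(q−1) = 166·270 = 44820.
Need d with 11047·d ≡ 1 (mod 44820). Apply the extended Euclidean algorithm:
44820 = 4·11047 + 632
11047 = 17·632 + 303
632 = 2·303 + 26
303 = 11·26 + 17
26 = 1·17 + 9
17 = 1·9 + 8
9 = 1·8 + 1
8 = 8·1 + 0
Back-substitute:
1 = 9 − 8
1 = −17 + 2·9
1 = 2·26 − 3·17
1 = −3·303 + 35·26
1 = 35·632 − 73·303
1 = −73·11047 + 1276·632
1 = 1276·44820 − 5177·11047
So 11047·(-5177) ≡ 1 (mod 44820), hence d ≡ -5177 ≡ 39643 (mod 44820).

39643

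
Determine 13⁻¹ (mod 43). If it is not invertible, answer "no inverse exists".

10

Run Euclid on (43, 13):
43 = 3·13 + 4
13 = 3·4 + 1
4 = 4·1 + 0
Since gcd(13, 43) = 1, back-substitute to write 1 as a combination:
1 = 13 − 3·4
1 = −3·43 + 10·13
So 13·10 ≡ 1 (mod 43).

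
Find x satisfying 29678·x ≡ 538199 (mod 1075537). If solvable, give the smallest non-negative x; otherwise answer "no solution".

223584

First find gcd(29678, 1075537):
1075537 = 36·29678 + 7129
29678 = 4·7129 + 1162
7129 = 6·1162 + 157
1162 = 7·157 + 63
157 = 2·63 + 31
63 = 2·31 + 1
31 = 31·1 + 0
gcd = 1, so a unique solution mod 1075537 exists.
Back-substitute for the Bézout coefficients:
1 = 63 − 2·31
1 = −2·157 + 5·63
1 = 5·1162 − 37·157
1 = −37·7129 + 227·1162
1 = 227·29678 − 945·7129
1 = −945·1075537 + 34247·29678
So 29678·(34247) ≡ 1 (mod 1075537), giving 29678⁻¹ ≡ 34247.
x ≡ 29678⁻¹·538199 ≡ 34247·538199 ≡ 223584 (mod 1075537).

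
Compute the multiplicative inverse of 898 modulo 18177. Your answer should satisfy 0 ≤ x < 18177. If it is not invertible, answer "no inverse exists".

10303

Apply the Euclidean algorithm to 18177 and 898:
18177 = 20×898 + 217
898 = 4×217 + 30
217 = 7×30 + 7
30 = 4×7 + 2
7 = 3×2 + 1
2 = 2×1 + 0
Since gcd(898, 18177) = 1, back-substitute to write 1 as a combination:
1 = 7 − 3·2
1 = −3·30 + 13·7
1 = 13·217 − 94·30
1 = −94·898 + 389·217
1 = 389·18177 − 7874·898
So 898·(-7874) ≡ 1 (mod 18177), and -7874 ≡ 10303 (mod 18177).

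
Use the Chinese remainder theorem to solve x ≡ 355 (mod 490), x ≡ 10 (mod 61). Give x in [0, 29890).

20445

Write x = 355 + 490·k. Then 490·k ≡ 10 − 355 ≡ 21 (mod 61).
Need 490⁻¹ mod 61. Extended Euclid on (61, 2):
61 = 30·2 + 1
2 = 2·1 + 0
Back-substitute:
1 = 61 − 30·2
490⁻¹ ≡ 31 (mod 61), so k ≡ 31·21 ≡ 41 (mod 61).
x = 355 + 490·41 = 20445.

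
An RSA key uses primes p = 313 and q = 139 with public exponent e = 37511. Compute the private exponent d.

25127

φ(n) = (p−1)(q−1) = 312·138 = 43056.
Need d with 37511·d ≡ 1 (mod 43056). Apply the extended Euclidean algorithm:
43056 = 1*37511 + 5545
37511 = 6*5545 + 4241
5545 = 1*4241 + 1304
4241 = 3*1304 + 329
1304 = 3*329 + 317
329 = 1*317 + 12
317 = 26*12 + 5
12 = 2*5 + 2
5 = 2*2 + 1
2 = 2*1 + 0
Back-substitute:
1 = 5 − 2·2
1 = −2·12 + 5·5
1 = 5·317 − 132·12
1 = −132·329 + 137·317
1 = 137·1304 − 543·329
1 = −543·4241 + 1766·1304
1 = 1766·5545 − 2309·4241
1 = −2309·37511 + 15620·5545
1 = 15620·43056 − 17929·37511
So 37511·(-17929) ≡ 1 (mod 43056), hence d ≡ -17929 ≡ 25127 (mod 43056).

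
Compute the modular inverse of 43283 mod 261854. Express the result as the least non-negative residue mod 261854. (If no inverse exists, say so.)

gcd(261854, 43283) by repeated division:
261854 = 6*43283 + 2156
43283 = 20*2156 + 163
2156 = 13*163 + 37
163 = 4*37 + 15
37 = 2*15 + 7
15 = 2*7 + 1
7 = 7*1 + 0
Since gcd(43283, 261854) = 1, back-substitute to write 1 as a combination:
1 = 15 − 2·7
1 = −2·37 + 5·15
1 = 5·163 − 22·37
1 = −22·2156 + 291·163
1 = 291·43283 − 5842·2156
1 = −5842·261854 + 35343·43283
So 43283·35343 ≡ 1 (mod 261854).

35343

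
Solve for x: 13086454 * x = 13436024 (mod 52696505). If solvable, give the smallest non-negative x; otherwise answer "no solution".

First find gcd(13086454, 52696505):
52696505 = 4*13086454 + 350689
13086454 = 37*350689 + 110961
350689 = 3*110961 + 17806
110961 = 6*17806 + 4125
17806 = 4*4125 + 1306
4125 = 3*1306 + 207
1306 = 6*207 + 64
207 = 3*64 + 15
64 = 4*15 + 4
15 = 3*4 + 3
4 = 1*3 + 1
3 = 3*1 + 0
gcd = 1, so a unique solution mod 52696505 exists.
Back-substitute for the Bézout coefficients:
1 = 4 − 3
1 = −15 + 4·4
1 = 4·64 − 17·15
1 = −17·207 + 55·64
1 = 55·1306 − 347·207
1 = −347·4125 + 1096·1306
1 = 1096·17806 − 4731·4125
1 = −4731·110961 + 29482·17806
1 = 29482·350689 − 93177·110961
1 = −93177·13086454 + 3477031·350689
1 = 3477031·52696505 − 14001301·13086454
So 13086454·(-14001301) ≡ 1 (mod 52696505), giving 13086454⁻¹ ≡ 38695204.
x ≡ 13086454⁻¹·13436024 ≡ 38695204·13436024 ≡ 16593831 (mod 52696505).

16593831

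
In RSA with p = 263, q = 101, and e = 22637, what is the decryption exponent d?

φ(n) = (p−1)(q−1) = 262·100 = 26200.
Need d with 22637·d ≡ 1 (mod 26200). Apply the extended Euclidean algorithm:
26200 = 1·22637 + 3563
22637 = 6·3563 + 1259
3563 = 2·1259 + 1045
1259 = 1·1045 + 214
1045 = 4·214 + 189
214 = 1·189 + 25
189 = 7·25 + 14
25 = 1·14 + 11
14 = 1·11 + 3
11 = 3·3 + 2
3 = 1·2 + 1
2 = 2·1 + 0
Back-substitute:
1 = 3 − 2
1 = −11 + 4·3
1 = 4·14 − 5·11
1 = −5·25 + 9·14
1 = 9·189 − 68·25
1 = −68·214 + 77·189
1 = 77·1045 − 376·214
1 = −376·1259 + 453·1045
1 = 453·3563 − 1282·1259
1 = −1282·22637 + 8145·3563
1 = 8145·26200 − 9427·22637
So 22637·(-9427) ≡ 1 (mod 26200), hence d ≡ -9427 ≡ 16773 (mod 26200).

16773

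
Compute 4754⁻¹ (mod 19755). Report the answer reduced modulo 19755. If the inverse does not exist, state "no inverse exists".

gcd(19755, 4754) by repeated division:
19755 = 4×4754 + 739
4754 = 6×739 + 320
739 = 2×320 + 99
320 = 3×99 + 23
99 = 4×23 + 7
23 = 3×7 + 2
7 = 3×2 + 1
2 = 2×1 + 0
The gcd is 1. Working backward:
1 = 7 − 3·2
1 = −3·23 + 10·7
1 = 10·99 − 43·23
1 = −43·320 + 139·99
1 = 139·739 − 321·320
1 = −321·4754 + 2065·739
1 = 2065·19755 − 8581·4754
So 4754·(-8581) ≡ 1 (mod 19755), and -8581 ≡ 11174 (mod 19755).

11174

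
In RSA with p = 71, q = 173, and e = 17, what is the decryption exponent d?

φ(n) = (p−1)(q−1) = 70·172 = 12040.
Need d with 17·d ≡ 1 (mod 12040). Apply the extended Euclidean algorithm:
12040 = 708*17 + 4
17 = 4*4 + 1
4 = 4*1 + 0
Back-substitute:
1 = 17 − 4·4
1 = −4·12040 + 2833·17
So 17·2833 ≡ 1 (mod 12040), hence d = 2833.

2833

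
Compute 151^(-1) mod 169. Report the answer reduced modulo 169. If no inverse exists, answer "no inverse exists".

Extended Euclidean algorithm:
169 = 1*151 + 18
151 = 8*18 + 7
18 = 2*7 + 4
7 = 1*4 + 3
4 = 1*3 + 1
3 = 3*1 + 0
gcd = 1, so the inverse exists. Back-substitute:
1 = 4 − 3
1 = −7 + 2·4
1 = 2·18 − 5·7
1 = −5·151 + 42·18
1 = 42·169 − 47·151
Thus 151·(-47) ≡ 1 (mod 169); reducing, -47 mod 169 = 122.

122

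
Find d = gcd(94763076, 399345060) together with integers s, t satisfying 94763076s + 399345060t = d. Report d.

Apply Euclid's algorithm to 399345060 and 94763076:
399345060 = 4×94763076 + 20292756
94763076 = 4×20292756 + 13592052
20292756 = 1×13592052 + 6700704
13592052 = 2×6700704 + 190644
6700704 = 35×190644 + 28164
190644 = 6×28164 + 21660
28164 = 1×21660 + 6504
21660 = 3×6504 + 2148
6504 = 3×2148 + 60
2148 = 35×60 + 48
60 = 1×48 + 12
48 = 4×12 + 0
gcd(94763076, 399345060) = 12.
Express as a combination:
12 = 60 − 48
12 = −2148 + 36·60
12 = 36·6504 − 109·2148
12 = −109·21660 + 363·6504
12 = 363·28164 − 472·21660
12 = −472·190644 + 3195·28164
12 = 3195·6700704 − 112297·190644
12 = −112297·13592052 + 227789·6700704
12 = 227789·20292756 − 340086·13592052
12 = −340086·94763076 + 1588133·20292756
12 = 1588133·399345060 − 6692618·94763076
So 12 = (1588133)·399345060 + (-6692618)·94763076.

12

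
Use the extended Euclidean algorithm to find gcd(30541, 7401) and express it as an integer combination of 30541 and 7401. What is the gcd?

Apply Euclid's algorithm to 30541 and 7401:
30541 = 4·7401 + 937
7401 = 7·937 + 842
937 = 1·842 + 95
842 = 8·95 + 82
95 = 1·82 + 13
82 = 6·13 + 4
13 = 3·4 + 1
4 = 4·1 + 0
gcd(30541, 7401) = 1.
Back-substituting:
1 = 13 − 3·4
1 = −3·82 + 19·13
1 = 19·95 − 22·82
1 = −22·842 + 195·95
1 = 195·937 − 217·842
1 = −217·7401 + 1714·937
1 = 1714·30541 − 7073·7401
So 1 = (1714)·30541 + (-7073)·7401.

1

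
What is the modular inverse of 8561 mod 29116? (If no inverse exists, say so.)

gcd(29116, 8561) by repeated division:
29116 = 3*8561 + 3433
8561 = 2*3433 + 1695
3433 = 2*1695 + 43
1695 = 39*43 + 18
43 = 2*18 + 7
18 = 2*7 + 4
7 = 1*4 + 3
4 = 1*3 + 1
3 = 3*1 + 0
Since gcd(8561, 29116) = 1, back-substitute to write 1 as a combination:
1 = 4 − 3
1 = −7 + 2·4
1 = 2·18 − 5·7
1 = −5·43 + 12·18
1 = 12·1695 − 473·43
1 = −473·3433 + 958·1695
1 = 958·8561 − 2389·3433
1 = −2389·29116 + 8125·8561
So 8561·8125 ≡ 1 (mod 29116).

8125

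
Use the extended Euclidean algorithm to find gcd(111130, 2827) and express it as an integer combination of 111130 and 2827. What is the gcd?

Repeated division:
111130 = 39·2827 + 877
2827 = 3·877 + 196
877 = 4·196 + 93
196 = 2·93 + 10
93 = 9·10 + 3
10 = 3·3 + 1
3 = 3·1 + 0
gcd(111130, 2827) = 1.
Working backward:
1 = 10 − 3·3
1 = −3·93 + 28·10
1 = 28·196 − 59·93
1 = −59·877 + 264·196
1 = 264·2827 − 851·877
1 = −851·111130 + 33453·2827
So 1 = (-851)·111130 + (33453)·2827.

1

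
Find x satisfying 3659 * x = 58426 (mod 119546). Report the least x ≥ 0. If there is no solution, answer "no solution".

First find gcd(3659, 119546):
119546 = 32*3659 + 2458
3659 = 1*2458 + 1201
2458 = 2*1201 + 56
1201 = 21*56 + 25
56 = 2*25 + 6
25 = 4*6 + 1
6 = 6*1 + 0
gcd = 1, so a unique solution mod 119546 exists.
Back-substitute for the Bézout coefficients:
1 = 25 − 4·6
1 = −4·56 + 9·25
1 = 9·1201 − 193·56
1 = −193·2458 + 395·1201
1 = 395·3659 − 588·2458
1 = −588·119546 + 19211·3659
So 3659·(19211) ≡ 1 (mod 119546), giving 3659⁻¹ ≡ 19211.
x ≡ 3659⁻¹·58426 ≡ 19211·58426 ≡ 4492 (mod 119546).

4492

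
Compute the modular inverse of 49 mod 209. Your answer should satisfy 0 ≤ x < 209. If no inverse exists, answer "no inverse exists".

gcd(209, 49) by repeated division:
209 = 4×49 + 13
49 = 3×13 + 10
13 = 1×10 + 3
10 = 3×3 + 1
3 = 3×1 + 0
Since gcd(49, 209) = 1, back-substitute to write 1 as a combination:
1 = 10 − 3·3
1 = −3·13 + 4·10
1 = 4·49 − 15·13
1 = −15·209 + 64·49
So 49·64 ≡ 1 (mod 209).

64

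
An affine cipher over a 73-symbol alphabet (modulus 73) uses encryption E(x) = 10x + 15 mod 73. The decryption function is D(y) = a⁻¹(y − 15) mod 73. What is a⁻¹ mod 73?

22

gcd(73, 10) by repeated division:
73 = 7×10 + 3
10 = 3×3 + 1
3 = 3×1 + 0
The gcd is 1. Working backward:
1 = 10 − 3·3
1 = −3·73 + 22·10
So 10·22 ≡ 1 (mod 73).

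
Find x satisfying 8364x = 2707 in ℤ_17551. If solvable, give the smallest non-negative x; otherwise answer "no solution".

First find gcd(8364, 17551):
17551 = 2*8364 + 823
8364 = 10*823 + 134
823 = 6*134 + 19
134 = 7*19 + 1
19 = 19*1 + 0
gcd = 1, so a unique solution mod 17551 exists.
Back-substitute for the Bézout coefficients:
1 = 134 − 7·19
1 = −7·823 + 43·134
1 = 43·8364 − 437·823
1 = −437·17551 + 917·8364
So 8364·(917) ≡ 1 (mod 17551), giving 8364⁻¹ ≡ 917.
x ≡ 8364⁻¹·2707 ≡ 917·2707 ≡ 7628 (mod 17551).

7628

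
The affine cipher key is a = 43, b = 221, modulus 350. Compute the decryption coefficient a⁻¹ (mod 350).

57

Extended Euclidean algorithm:
350 = 8*43 + 6
43 = 7*6 + 1
6 = 6*1 + 0
The gcd is 1. Working backward:
1 = 43 − 7·6
1 = −7·350 + 57·43
So 43·57 ≡ 1 (mod 350).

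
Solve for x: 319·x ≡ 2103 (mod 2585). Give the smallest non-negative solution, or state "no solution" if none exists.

no solution

gcd(319, 2585):
2585 = 8×319 + 33
319 = 9×33 + 22
33 = 1×22 + 11
22 = 2×11 + 0
gcd = 11, but 11 ∤ 2103, so the congruence has no solution.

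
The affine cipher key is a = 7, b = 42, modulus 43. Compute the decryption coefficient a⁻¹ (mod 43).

37

gcd(43, 7) by repeated division:
43 = 6*7 + 1
7 = 7*1 + 0
Since gcd(7, 43) = 1, back-substitute to write 1 as a combination:
1 = 43 − 6·7
So 7·(-6) ≡ 1 (mod 43), and -6 ≡ 37 (mod 43).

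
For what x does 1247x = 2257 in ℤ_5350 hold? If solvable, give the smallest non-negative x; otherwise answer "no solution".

581

First find gcd(1247, 5350):
5350 = 4*1247 + 362
1247 = 3*362 + 161
362 = 2*161 + 40
161 = 4*40 + 1
40 = 40*1 + 0
gcd = 1, so a unique solution mod 5350 exists.
Back-substitute for the Bézout coefficients:
1 = 161 − 4·40
1 = −4·362 + 9·161
1 = 9·1247 − 31·362
1 = −31·5350 + 133·1247
So 1247·(133) ≡ 1 (mod 5350), giving 1247⁻¹ ≡ 133.
x ≡ 1247⁻¹·2257 ≡ 133·2257 ≡ 581 (mod 5350).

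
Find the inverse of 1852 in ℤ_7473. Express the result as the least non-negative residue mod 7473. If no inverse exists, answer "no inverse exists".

Extended Euclidean algorithm:
7473 = 4·1852 + 65
1852 = 28·65 + 32
65 = 2·32 + 1
32 = 32·1 + 0
Since gcd(1852, 7473) = 1, back-substitute to write 1 as a combination:
1 = 65 − 2·32
1 = −2·1852 + 57·65
1 = 57·7473 − 230·1852
Thus 1852·(-230) ≡ 1 (mod 7473); reducing, -230 mod 7473 = 7243.

7243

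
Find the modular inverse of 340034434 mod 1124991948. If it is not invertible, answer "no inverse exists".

Compute gcd(340034434, 1124991948):
1124991948 = 3·340034434 + 104888646
340034434 = 3·104888646 + 25368496
104888646 = 4·25368496 + 3414662
25368496 = 7·3414662 + 1465862
3414662 = 2·1465862 + 482938
1465862 = 3·482938 + 17048
482938 = 28·17048 + 5594
17048 = 3·5594 + 266
5594 = 21·266 + 8
266 = 33·8 + 2
8 = 4·2 + 0
Since gcd = 2 > 1, 340034434 is not a unit mod 1124991948.

no inverse exists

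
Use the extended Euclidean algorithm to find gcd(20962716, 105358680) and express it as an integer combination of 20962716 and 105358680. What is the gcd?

12

Repeated division:
105358680 = 5·20962716 + 545100
20962716 = 38·545100 + 248916
545100 = 2·248916 + 47268
248916 = 5·47268 + 12576
47268 = 3·12576 + 9540
12576 = 1·9540 + 3036
9540 = 3·3036 + 432
3036 = 7·432 + 12
432 = 36·12 + 0
gcd(20962716, 105358680) = 12.
Working backward:
12 = 3036 − 7·432
12 = −7·9540 + 22·3036
12 = 22·12576 − 29·9540
12 = −29·47268 + 109·12576
12 = 109·248916 − 574·47268
12 = −574·545100 + 1257·248916
12 = 1257·20962716 − 48340·545100
12 = −48340·105358680 + 242957·20962716
So 12 = (-48340)·105358680 + (242957)·20962716.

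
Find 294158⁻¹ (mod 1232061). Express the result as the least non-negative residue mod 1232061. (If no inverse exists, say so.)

Extended Euclidean algorithm:
1232061 = 4×294158 + 55429
294158 = 5×55429 + 17013
55429 = 3×17013 + 4390
17013 = 3×4390 + 3843
4390 = 1×3843 + 547
3843 = 7×547 + 14
547 = 39×14 + 1
14 = 14×1 + 0
The gcd is 1. Working backward:
1 = 547 − 39·14
1 = −39·3843 + 274·547
1 = 274·4390 − 313·3843
1 = −313·17013 + 1213·4390
1 = 1213·55429 − 3952·17013
1 = −3952·294158 + 20973·55429
1 = 20973·1232061 − 87844·294158
So 294158·(-87844) ≡ 1 (mod 1232061), and -87844 ≡ 1144217 (mod 1232061).

1144217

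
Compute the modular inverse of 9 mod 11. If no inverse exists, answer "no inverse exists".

Apply the Euclidean algorithm to 11 and 9:
11 = 1*9 + 2
9 = 4*2 + 1
2 = 2*1 + 0
Since gcd(9, 11) = 1, back-substitute to write 1 as a combination:
1 = 9 − 4·2
1 = −4·11 + 5·9
So 9·5 ≡ 1 (mod 11).

5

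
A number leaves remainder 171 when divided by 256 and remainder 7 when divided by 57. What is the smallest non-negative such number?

11179

Write x = 171 + 256·k. Then 256·k ≡ 7 − 171 ≡ 7 (mod 57).
Need 256⁻¹ mod 57. Extended Euclid on (57, 28):
57 = 2·28 + 1
28 = 28·1 + 0
Back-substitute:
1 = 57 − 2·28
256⁻¹ ≡ 55 (mod 57), so k ≡ 55·7 ≡ 43 (mod 57).
x = 171 + 256·43 = 11179.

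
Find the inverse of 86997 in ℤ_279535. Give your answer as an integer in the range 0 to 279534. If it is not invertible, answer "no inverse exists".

Extended Euclidean algorithm:
279535 = 3*86997 + 18544
86997 = 4*18544 + 12821
18544 = 1*12821 + 5723
12821 = 2*5723 + 1375
5723 = 4*1375 + 223
1375 = 6*223 + 37
223 = 6*37 + 1
37 = 37*1 + 0
The gcd is 1. Working backward:
1 = 223 − 6·37
1 = −6·1375 + 37·223
1 = 37·5723 − 154·1375
1 = −154·12821 + 345·5723
1 = 345·18544 − 499·12821
1 = −499·86997 + 2341·18544
1 = 2341·279535 − 7522·86997
Thus 86997·(-7522) ≡ 1 (mod 279535); reducing, -7522 mod 279535 = 272013.

272013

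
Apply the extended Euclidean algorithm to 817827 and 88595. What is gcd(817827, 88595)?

1

Apply Euclid's algorithm to 817827 and 88595:
817827 = 9×88595 + 20472
88595 = 4×20472 + 6707
20472 = 3×6707 + 351
6707 = 19×351 + 38
351 = 9×38 + 9
38 = 4×9 + 2
9 = 4×2 + 1
2 = 2×1 + 0
gcd(817827, 88595) = 1.
Back-substituting:
1 = 9 − 4·2
1 = −4·38 + 17·9
1 = 17·351 − 157·38
1 = −157·6707 + 3000·351
1 = 3000·20472 − 9157·6707
1 = −9157·88595 + 39628·20472
1 = 39628·817827 − 365809·88595
So 1 = (39628)·817827 + (-365809)·88595.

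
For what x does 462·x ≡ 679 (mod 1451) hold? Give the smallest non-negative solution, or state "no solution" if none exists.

683

First find gcd(462, 1451):
1451 = 3·462 + 65
462 = 7·65 + 7
65 = 9·7 + 2
7 = 3·2 + 1
2 = 2·1 + 0
gcd = 1, so a unique solution mod 1451 exists.
Back-substitute for the Bézout coefficients:
1 = 7 − 3·2
1 = −3·65 + 28·7
1 = 28·462 − 199·65
1 = −199·1451 + 625·462
So 462·(625) ≡ 1 (mod 1451), giving 462⁻¹ ≡ 625.
x ≡ 462⁻¹·679 ≡ 625·679 ≡ 683 (mod 1451).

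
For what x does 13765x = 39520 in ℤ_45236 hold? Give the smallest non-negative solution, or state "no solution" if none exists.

44368

First find gcd(13765, 45236):
45236 = 3×13765 + 3941
13765 = 3×3941 + 1942
3941 = 2×1942 + 57
1942 = 34×57 + 4
57 = 14×4 + 1
4 = 4×1 + 0
gcd = 1, so a unique solution mod 45236 exists.
Back-substitute for the Bézout coefficients:
1 = 57 − 14·4
1 = −14·1942 + 477·57
1 = 477·3941 − 968·1942
1 = −968·13765 + 3381·3941
1 = 3381·45236 − 11111·13765
So 13765·(-11111) ≡ 1 (mod 45236), giving 13765⁻¹ ≡ 34125.
x ≡ 13765⁻¹·39520 ≡ 34125·39520 ≡ 44368 (mod 45236).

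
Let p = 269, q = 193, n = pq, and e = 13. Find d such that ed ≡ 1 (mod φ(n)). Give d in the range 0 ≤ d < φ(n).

23749

φ(n) = (p−1)(q−1) = 268·192 = 51456.
Need d with 13·d ≡ 1 (mod 51456). Apply the extended Euclidean algorithm:
51456 = 3958×13 + 2
13 = 6×2 + 1
2 = 2×1 + 0
Back-substitute:
1 = 13 − 6·2
1 = −6·51456 + 23749·13
So 13·23749 ≡ 1 (mod 51456), hence d = 23749.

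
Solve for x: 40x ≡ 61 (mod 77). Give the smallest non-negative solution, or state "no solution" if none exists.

First find gcd(40, 77):
77 = 1×40 + 37
40 = 1×37 + 3
37 = 12×3 + 1
3 = 3×1 + 0
gcd = 1, so a unique solution mod 77 exists.
Back-substitute for the Bézout coefficients:
1 = 37 − 12·3
1 = −12·40 + 13·37
1 = 13·77 − 25·40
So 40·(-25) ≡ 1 (mod 77), giving 40⁻¹ ≡ 52.
x ≡ 40⁻¹·61 ≡ 52·61 ≡ 15 (mod 77).

15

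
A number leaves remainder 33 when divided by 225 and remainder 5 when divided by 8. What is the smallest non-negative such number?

933

Write x = 33 + 225·k. Then 225·k ≡ 5 − 33 ≡ 4 (mod 8).
Need 225⁻¹ mod 8. Extended Euclid on (8, 1):
8 = 8·1 + 0
225⁻¹ ≡ 1 (mod 8), so k ≡ 1·4 ≡ 4 (mod 8).
x = 33 + 225·4 = 933.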